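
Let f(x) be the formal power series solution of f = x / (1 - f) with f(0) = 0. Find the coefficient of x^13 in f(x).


Apply Lagrange inversion: f = x * phi(f) with phi(t) = 1/(1 - t), so
[x^n] f = (1/n) [t^(n-1)] phi(t)^n = (1/n) [t^(n-1)] (1 - t)^(-n) = (1/n) C(2n - 2, n - 1) = C_{n-1}.
For n = 13: C_12 = C(24, 12) / 13 = 2704156/13 = 208012 = 208012.

208012


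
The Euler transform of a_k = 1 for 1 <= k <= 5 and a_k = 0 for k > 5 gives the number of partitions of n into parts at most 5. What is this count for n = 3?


Partitions of 3 into parts at most 5:
Using generating function (1-x)^(-1)(1-x^2)^(-1)...(1-x^5)^(-1),
the coefficient of x^3 = 3

3


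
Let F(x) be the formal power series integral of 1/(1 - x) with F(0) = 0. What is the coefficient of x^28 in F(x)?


1/(1 - x) = sum_{k>=0} x^k. Integrating termwise and using F(0) = 0 gives
F(x) = sum_{k>=0} x^(k+1) / (k+1) = sum_{m>=1} x^m / m = -ln(1 - x).
So the coefficient of x^28 is 1/28 = 1/28.

1/28


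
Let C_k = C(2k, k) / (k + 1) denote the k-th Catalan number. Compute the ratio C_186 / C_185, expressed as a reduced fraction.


Using C_k = (2k)! / (k! (k+1)!), the ratio C_{k+1}/C_k simplifies to
C_{k+1}/C_k = [(2k+2)! / ((k+1)! (k+2)!)] * [k! (k+1)! / (2k)!]
 = (2k+2)(2k+1) / ((k+1)(k+2)) = 2(2k+1) / (k+2).
For k = 185: 2(2*185 + 1) / (185 + 2) = 742/187 = 742/187.

742/187


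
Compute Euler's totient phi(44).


phi(n) counts integers in [1, n] coprime to n. Using the multiplicative formula phi(n) = n * prod_{p | n} (1 - 1/p):
44 = 2^2 * 11, so
phi(44) = 44 * (1 - 1/2) * (1 - 1/11) = 20.

20


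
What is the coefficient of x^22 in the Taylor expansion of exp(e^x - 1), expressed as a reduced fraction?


exp(e^x - 1) = sum_{k>=0} Bell_k x^k / k!, where Bell_k is the k-th Bell number.
So the coefficient of x^22 is Bell_22 / 22!.
Computing: Bell_22 = 4506715738447323 and 22! = 1124000727777607680000, giving
4506715738447323/1124000727777607680000 = 88366975263673/22039229956423680000.

88366975263673/22039229956423680000


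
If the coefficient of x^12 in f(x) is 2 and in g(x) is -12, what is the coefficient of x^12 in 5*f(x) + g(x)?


Scalar multiplication scales coefficients: 5 * 2 = 10.
Then add the g coefficient: 10 + -12
= -2

-2


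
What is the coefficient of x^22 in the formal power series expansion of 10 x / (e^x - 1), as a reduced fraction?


The exponential generating function for Bernoulli numbers is
x / (e^x - 1) = sum_{k>=0} B_k x^k / k!.
So the coefficient of x^22 in 10 x / (e^x - 1) is 10 B_22 / 22!.
Computing: B_22 = 854513/138, 22! = 1124000727777607680000, giving
10 * 854513/138 / 1124000727777607680000 = 77683/1410110003939180544000.

77683/1410110003939180544000


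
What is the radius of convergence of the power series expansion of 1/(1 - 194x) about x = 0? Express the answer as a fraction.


Expanding 1/(1 - 194x) = sum_{k>=0} 194^k x^k, the series converges when |194x| < 1, i.e., |x| < 1/194.
So the radius of convergence is 1/194 = 1/194.

1/194


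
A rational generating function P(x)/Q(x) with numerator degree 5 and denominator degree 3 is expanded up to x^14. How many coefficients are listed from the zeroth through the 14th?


Expanding up to x^14 gives the coefficients for x^0, x^1, ..., x^14.
That is 14 + 1 = 15 coefficients in total.

15


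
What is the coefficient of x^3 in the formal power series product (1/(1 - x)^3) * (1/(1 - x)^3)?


Combine the factors: (1/(1 - x)^3) * (1/(1 - x)^3) = 1/(1 - x)^6.
Then use 1/(1 - x)^r = sum_{k>=0} C(k + r - 1, r - 1) x^k with r = 6 and k = 3:
C(8, 5) = 56.

56


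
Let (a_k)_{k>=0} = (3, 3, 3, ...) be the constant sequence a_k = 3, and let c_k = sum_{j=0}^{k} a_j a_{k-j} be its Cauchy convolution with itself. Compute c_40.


Since a_j = 3 for all j >= 0, the convolution sum becomes
c_k = sum_{j=0}^{k} 3 * 3 = 9 * (k + 1).
Equivalently, the generating function of (a_k) is 3/(1 - x) and its square is 9/(1 - x)^2 = sum_{k>=0} 9(k + 1) x^k.
For k = 40: 9 * 41 = 369.

369


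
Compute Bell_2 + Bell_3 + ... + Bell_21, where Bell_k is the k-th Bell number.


Recall Bell_k counts set partitions of a k-set (with Bell_0 = 1 by convention).
Bell_2 through Bell_21: 2, 5, 15, 52, 203, 877, 4140, 21147, 115975, 678570, 4213597, 27644437, 190899322, 1382958545, 10480142147, 82864869804, 682076806159, 5832742205057, 51724158235372, 474869816156751
Sum = 2 + 5 + 15 + 52 + 203 + 877 + 4140 + 21147 + 115975 + 678570 + 4213597 + 27644437 + 190899322 + 1382958545 + 10480142147 + 82864869804 + 682076806159 + 5832742205057 + 51724158235372 + 474869816156751 = 533203744952177.

533203744952177


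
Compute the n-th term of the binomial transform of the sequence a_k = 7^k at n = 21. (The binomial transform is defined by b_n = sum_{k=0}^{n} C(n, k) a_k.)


With a_k = 7^k, b_n = sum_{k=0}^{n} C(n, k) 7^k = (1 + 7)^n by the binomial theorem.
For n = 21: (1 + 7)^21 = 8^21 = 9223372036854775808.

9223372036854775808


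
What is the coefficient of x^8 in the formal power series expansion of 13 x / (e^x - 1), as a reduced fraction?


The exponential generating function for Bernoulli numbers is
x / (e^x - 1) = sum_{k>=0} B_k x^k / k!.
So the coefficient of x^8 in 13 x / (e^x - 1) is 13 B_8 / 8!.
Computing: B_8 = -1/30, 8! = 40320, giving
13 * -1/30 / 40320 = -13/1209600.

-13/1209600


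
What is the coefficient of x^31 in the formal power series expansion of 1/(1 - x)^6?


The negative binomial / multiset identity is
1/(1 - x)^r = sum_{k>=0} C(k + r - 1, r - 1) x^k.
Here r = 6 and k = 31, so the coefficient is
C(31 + 5, 5) = C(36, 5)
= 376992

376992


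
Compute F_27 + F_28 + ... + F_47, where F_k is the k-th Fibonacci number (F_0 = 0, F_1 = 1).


Use the identity sum_{k=0}^{N} F_k = F_{N+2} - 1 (which follows from F_{k+2} - F_{k+1} = F_k). Then
sum_{k=27}^{47} F_k = (F_{49} - 1) - (F_{28} - 1) = F_{49} - F_{28}.
Computing: F_{49} = 7778742049, F_{28} = 317811, so
Sum = 7778742049 - 317811 = 7778424238.

7778424238


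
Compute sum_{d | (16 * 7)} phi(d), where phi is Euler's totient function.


First, 16 * 7 = 112. One classical identity is sum_{d | n} phi(d) = n (each k in [1, n] has a unique gcd with n, and among the k's with gcd(k, n) = n/d there are phi(d) of them). So the sum equals 112. We also verify directly:
Divisors of 112: 1, 2, 4, 7, 8, 14, 16, 28, 56, 112.
phi values: 1, 1, 2, 6, 4, 6, 8, 12, 24, 48.
Sum = 112.

112


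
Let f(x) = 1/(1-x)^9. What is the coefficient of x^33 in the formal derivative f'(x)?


Differentiate: d/dx [ 1/(1-x)^r ] = r / (1-x)^(r+1).
Here r = 9, so f'(x) = 9 / (1-x)^10.
The expansion of 1/(1-x)^(r+1) has coefficient of x^n equal to C(n+r, r).
So the coefficient of x^33 in f'(x) is
9 * C(42, 9) = 9 * 445891810 = 4013026290

4013026290


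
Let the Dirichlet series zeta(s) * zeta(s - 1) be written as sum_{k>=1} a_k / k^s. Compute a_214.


Convolution gives a_k = sum_{d | k} d * 1 = sum_{d | k} d = sigma(k), the sum of positive divisors of k.
For k = 214, the divisors are 1, 2, 107, 214, so
sigma(214) = 1 + 2 + 107 + 214 = 324.

324


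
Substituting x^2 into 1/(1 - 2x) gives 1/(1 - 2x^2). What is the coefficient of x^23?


Since 1/(1 - 2x^2) only has even powers of x,
the coefficient of x^23 (odd) is 0.

0


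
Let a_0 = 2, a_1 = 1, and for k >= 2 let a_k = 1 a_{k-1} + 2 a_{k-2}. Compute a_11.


Iterating the recurrence forward:
a_0 = 2
a_1 = 1
a_2 = 1*1 + 2*2 = 5
a_3 = 1*5 + 2*1 = 7
a_4 = 1*7 + 2*5 = 17
a_5 = 1*17 + 2*7 = 31
a_6 = 1*31 + 2*17 = 65
a_7 = 1*65 + 2*31 = 127
a_8 = 1*127 + 2*65 = 257
a_9 = 1*257 + 2*127 = 511
a_10 = 1*511 + 2*257 = 1025
a_11 = 1*1025 + 2*511 = 2047
So a_11 = 2047.

2047


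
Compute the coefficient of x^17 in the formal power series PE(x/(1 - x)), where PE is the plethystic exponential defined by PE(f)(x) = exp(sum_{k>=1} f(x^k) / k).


For f(x) = x/(1 - x) we have
sum_{k>=1} f(x^k) / k = sum_{k>=1} (1/k) * x^k / (1 - x^k) = sum_{k, m >= 1} x^(k m) / k,
which after exponentiating simplifies to
PE(x/(1 - x)) = prod_{k>=1} 1 / (1 - x^k).
This is the generating function for the partition function p(n), so the coefficient of x^17 is p(17).
Computing p(17) by dynamic programming over parts 1, 2, ..., 17: p(17) = 297.

297


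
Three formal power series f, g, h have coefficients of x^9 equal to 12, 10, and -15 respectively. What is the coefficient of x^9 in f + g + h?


Series addition is componentwise:
12 + 10 + -15
= 7

7


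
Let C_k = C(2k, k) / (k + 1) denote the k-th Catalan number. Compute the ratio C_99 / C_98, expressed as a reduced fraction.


Using C_k = (2k)! / (k! (k+1)!), the ratio C_{k+1}/C_k simplifies to
C_{k+1}/C_k = [(2k+2)! / ((k+1)! (k+2)!)] * [k! (k+1)! / (2k)!]
 = (2k+2)(2k+1) / ((k+1)(k+2)) = 2(2k+1) / (k+2).
For k = 98: 2(2*98 + 1) / (98 + 2) = 394/100 = 197/50.

197/50


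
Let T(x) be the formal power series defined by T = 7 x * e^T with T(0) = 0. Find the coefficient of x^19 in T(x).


Apply the Lagrange inversion formula: if T = 7 x * phi(T) with phi(t) = e^t, then
[x^n] T = 7^n * (1/n) [t^(n-1)] phi(t)^n = 7^n * (1/n) [t^(n-1)] e^(n t) = 7^n * (1/n) * n^(n-1) / (n-1)! = 7^n * n^(n-1) / n!.
When c = 1 this is the Cayley count of rooted labeled trees on n vertices, divided by n!.
For n = 19: 7^19 * 19^18 / 19! = 11398895185373143 * 104127350297911241532841/121645100408832000 = 1274905211575212844831672168281282373/130660687872000.

1274905211575212844831672168281282373/130660687872000


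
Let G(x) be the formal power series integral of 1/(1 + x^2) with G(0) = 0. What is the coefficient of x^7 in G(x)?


1/(1 + x^2) = sum_{j>=0} (-1)^j x^(2j). Integrating termwise with G(0) = 0:
G(x) = sum_{j>=0} (-1)^j x^(2j+1) / (2j+1) = arctan(x).
Only odd powers are nonzero. For x^7 write 7 = 2*3 + 1, giving
(-1)^3 / 7 = -1/7 = -1/7.

-1/7


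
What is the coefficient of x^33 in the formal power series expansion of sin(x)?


The Maclaurin series is sin(t) = sum_{k>=0} (-1)^k t^(2k+1) / (2k+1)!, so substituting t = x, only odd powers of x are nonzero, with coefficient of x^(2k+1) equal to (-1)^k / (2k+1)!.
Write 33 = 2*16 + 1, giving the coefficient (-1)^16 / 33! = 1/8683317618811886495518194401280000000 = 1/8683317618811886495518194401280000000.

1/8683317618811886495518194401280000000


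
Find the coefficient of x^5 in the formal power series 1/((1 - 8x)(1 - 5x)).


By partial fractions or Cauchy convolution:
The coefficient equals sum_{k=0}^{5} 8^k * 5^(5-k).
= 82173

82173


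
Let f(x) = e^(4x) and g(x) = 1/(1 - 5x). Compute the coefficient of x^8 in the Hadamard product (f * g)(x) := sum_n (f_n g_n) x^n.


Expanding: f_k = 4^k/k! (from e^(4x)) and g_k = 5^k (from 1/(1 - 5x)). So the Hadamard coefficient (f * g)_k = 4^k 5^k / k! = (20)^k / k!.
For k = 8: 20^8/8! = 25600000000/40320 = 40000000/63.

40000000/63


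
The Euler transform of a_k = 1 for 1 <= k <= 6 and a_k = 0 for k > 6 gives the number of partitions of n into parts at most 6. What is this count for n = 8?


Partitions of 8 into parts at most 6:
Using generating function (1-x)^(-1)(1-x^2)^(-1)...(1-x^6)^(-1),
the coefficient of x^8 = 20

20


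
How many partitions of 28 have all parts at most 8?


Using the generating function (1-x)^(-1)(1-x^2)^(-1)...(1-x^8)^(-1),
the coefficient of x^28 counts these restricted partitions.
Result = 1801

1801


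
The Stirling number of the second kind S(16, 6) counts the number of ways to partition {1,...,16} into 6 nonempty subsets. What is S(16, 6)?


Using the explicit formula S(n,k) = (1/k!) sum_{j=0}^{k} (-1)^(k-j) C(k,j) j^n:
S(16, 6) = 2734926558
Equivalently, S(n,k) is n! times the coefficient of x^n in the EGF (e^x - 1)^k / k!.

2734926558


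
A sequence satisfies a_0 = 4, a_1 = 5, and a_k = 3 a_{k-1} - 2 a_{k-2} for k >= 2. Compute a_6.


The characteristic equation is t^2 - 3 t + 2 = 0, with roots r_1 = 2 and r_2 = 1 (so c_1 = r_1 + r_2, c_2 = -r_1 r_2 as required).
One can use the closed form a_n = A r_1^n + B r_2^n, but direct iteration is more reliable:
a_0 = 4, a_1 = 5, a_2 = 7, a_3 = 11, a_4 = 19, a_5 = 35, a_6 = 67.
So a_6 = 67.

67


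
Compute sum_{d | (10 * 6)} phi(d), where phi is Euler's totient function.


First, 10 * 6 = 60. One classical identity is sum_{d | n} phi(d) = n (each k in [1, n] has a unique gcd with n, and among the k's with gcd(k, n) = n/d there are phi(d) of them). So the sum equals 60. We also verify directly:
Divisors of 60: 1, 2, 3, 4, 5, 6, 10, 12, 15, 20, 30, 60.
phi values: 1, 1, 2, 2, 4, 2, 4, 4, 8, 8, 8, 16.
Sum = 60.

60


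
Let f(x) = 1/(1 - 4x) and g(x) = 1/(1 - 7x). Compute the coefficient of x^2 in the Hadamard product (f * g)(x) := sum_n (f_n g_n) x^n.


f has coefficients f_k = 4^k and g has coefficients g_k = 7^k, so the Hadamard product has coefficient (f*g)_k = 4^k * 7^k = 28^k.
For k = 2: 28^2 = 784.

784


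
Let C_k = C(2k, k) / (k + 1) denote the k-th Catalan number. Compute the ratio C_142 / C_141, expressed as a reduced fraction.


Using C_k = (2k)! / (k! (k+1)!), the ratio C_{k+1}/C_k simplifies to
C_{k+1}/C_k = [(2k+2)! / ((k+1)! (k+2)!)] * [k! (k+1)! / (2k)!]
 = (2k+2)(2k+1) / ((k+1)(k+2)) = 2(2k+1) / (k+2).
For k = 141: 2(2*141 + 1) / (141 + 2) = 566/143 = 566/143.

566/143


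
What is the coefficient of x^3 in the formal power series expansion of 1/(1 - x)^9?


The negative binomial / multiset identity is
1/(1 - x)^r = sum_{k>=0} C(k + r - 1, r - 1) x^k.
Here r = 9 and k = 3, so the coefficient is
C(3 + 8, 8) = C(11, 8)
= 165

165


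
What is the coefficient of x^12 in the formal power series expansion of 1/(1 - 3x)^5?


The general identity 1/(1 - c x)^r = sum_{k>=0} c^k C(k + r - 1, r - 1) x^k follows by substituting y = c x into 1/(1 - y)^r = sum_{k>=0} C(k + r - 1, r - 1) y^k.
For c = 3, r = 5, k = 12:
3^12 * C(16, 4) = 531441 * 1820 = 967222620.

967222620


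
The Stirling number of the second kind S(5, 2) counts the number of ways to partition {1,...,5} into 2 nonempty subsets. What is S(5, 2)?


Using the explicit formula S(n,k) = (1/k!) sum_{j=0}^{k} (-1)^(k-j) C(k,j) j^n:
S(5, 2) = 15
Equivalently, S(n,k) is n! times the coefficient of x^n in the EGF (e^x - 1)^k / k!.

15


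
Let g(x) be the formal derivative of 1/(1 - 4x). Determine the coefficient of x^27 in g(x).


Differentiate termwise: d/dx sum_{k>=0} 4^k x^k = sum_{k>=1} k 4^k x^(k-1) = sum_{j>=0} (j+1) 4^(j+1) x^j.
Equivalently, d/dx [1/(1 - 4x)] = 4/(1 - 4x)^2.
For j = 27: 28 * 4^28 = 28 * 72057594037927936 = 2017612633061982208.

2017612633061982208


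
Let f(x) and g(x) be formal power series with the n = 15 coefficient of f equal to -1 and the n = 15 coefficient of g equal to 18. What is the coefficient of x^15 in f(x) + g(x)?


Addition of formal power series is termwise.
The coefficient of x^15 in f + g = -1 + 18
= 17

17


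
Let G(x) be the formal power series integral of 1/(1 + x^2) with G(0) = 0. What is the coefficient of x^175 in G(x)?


1/(1 + x^2) = sum_{j>=0} (-1)^j x^(2j). Integrating termwise with G(0) = 0:
G(x) = sum_{j>=0} (-1)^j x^(2j+1) / (2j+1) = arctan(x).
Only odd powers are nonzero. For x^175 write 175 = 2*87 + 1, giving
(-1)^87 / 175 = -1/175 = -1/175.

-1/175


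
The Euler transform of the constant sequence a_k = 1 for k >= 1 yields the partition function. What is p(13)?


The Euler transform converts the sequence a_k = 1 into the number of integer partitions.
Using the recurrence or dynamic programming:
p(13) = 101

101


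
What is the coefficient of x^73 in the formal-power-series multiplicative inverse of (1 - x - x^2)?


Let the inverse be f(x) = sum_{k>=0} a_k x^k. From f(x) * (1 - x - x^2) = 1 and matching coefficients:
 x^0: a_0 = 1.
 x^1: a_1 - a_0 = 0, so a_1 = 1.
 x^k (k >= 2): a_k - a_{k-1} - a_{k-2} = 0, i.e. a_k = a_{k-1} + a_{k-2}.
This is the Fibonacci-type recurrence shifted so that a_0 = a_1 = 1.
Iterating: a_0=1, a_1=1, a_2=2, a_3=3, a_4=5, a_5=8, a_6=13, a_7=21, a_8=34, a_9=55, ...
a_73 = 1304969544928657.

1304969544928657


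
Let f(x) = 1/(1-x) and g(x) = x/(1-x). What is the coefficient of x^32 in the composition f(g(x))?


First simplify the composition: f(g(x)) = 1/(1 - x/(1-x)) = (1-x)/((1-x) - x) = (1-x)/(1-2x).
Now extract the coefficient. Write (1-x)/(1-2x) = 1/(1-2x) - x/(1-2x).
The coefficient of x^n in 1/(1-2x) is 2^n, and in x/(1-2x) is 2^(n-1) (for n >= 1).
So the coefficient of x^32 is 2^32 - 2^31 = 4294967296 - 2147483648 = 2147483648.

2147483648


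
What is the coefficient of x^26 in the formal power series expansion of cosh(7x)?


The Maclaurin series is cosh(t) = sum_{m>=0} t^(2m) / (2m)!, so substituting t = 7x, only even powers of x are nonzero, with coefficient of x^(2m) equal to 7^(2m) / (2m)!.
For x^26 the coefficient is 7^26/26! = 9387480337647754305649/403291461126605635584000000 = 27368747340080916343/1175776854596517888000000.

27368747340080916343/1175776854596517888000000


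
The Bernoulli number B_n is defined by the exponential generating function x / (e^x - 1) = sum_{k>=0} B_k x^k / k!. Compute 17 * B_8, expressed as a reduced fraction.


Bernoulli numbers can also be computed recursively via B_0 = 1 and sum_{j=0}^{m} C(m+1, j) B_j = 0 for m >= 1. Odd-index Bernoulli numbers vanish for k >= 3.
Computing B_8 = -1/30, so 17 * B_8 = 17 * -1/30 = -17/30.

-17/30


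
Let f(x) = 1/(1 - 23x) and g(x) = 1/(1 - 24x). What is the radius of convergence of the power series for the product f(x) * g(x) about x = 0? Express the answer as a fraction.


The radius of 1/(1 - 23x) is 1/23 (nearest singularity at x = 1/23), and the radius of 1/(1 - 24x) is 1/24.
The product f(x)*g(x) = 1/((1 - 23x)(1 - 24x)) has singularities at both 1/23 and 1/24, so its radius of convergence is the distance to the nearest one:
min(1/23, 1/24) = 1/24.

1/24


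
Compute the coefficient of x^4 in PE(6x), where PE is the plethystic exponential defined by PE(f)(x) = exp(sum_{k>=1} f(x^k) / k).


With f(x) = 6x, the exponent is sum_{k>=1} 6 x^k / k = 6 * (-ln(1 - x)). Exponentiating:
PE(6x) = exp(-6 ln(1 - x)) = 1/(1 - x)^6.
By the negative binomial expansion, [x^n] 1/(1 - x)^6 = C(n + 5, 5).
For n = 4: C(9, 5) = 126.

126


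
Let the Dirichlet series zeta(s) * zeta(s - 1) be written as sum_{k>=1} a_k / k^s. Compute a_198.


Convolution gives a_k = sum_{d | k} d * 1 = sum_{d | k} d = sigma(k), the sum of positive divisors of k.
For k = 198, the divisors are 1, 2, 3, 6, 9, 11, 18, 22, 33, 66, 99, 198, so
sigma(198) = 1 + 2 + 3 + 6 + 9 + 11 + 18 + 22 + 33 + 66 + 99 + 198 = 468.

468


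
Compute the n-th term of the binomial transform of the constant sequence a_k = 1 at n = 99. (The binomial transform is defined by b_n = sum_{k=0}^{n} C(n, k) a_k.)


With a_k = 1 for all k, b_n = sum_{k=0}^{n} C(n, k) = 2^n by the binomial theorem.
For n = 99: 2^99 = 633825300114114700748351602688.

633825300114114700748351602688


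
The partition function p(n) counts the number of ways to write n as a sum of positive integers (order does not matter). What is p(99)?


Using the generating function prod_{k>=1} 1/(1-x^k), we compute p(99).
By dynamic programming over parts 1 through 99:
p(99) = 169229875

169229875


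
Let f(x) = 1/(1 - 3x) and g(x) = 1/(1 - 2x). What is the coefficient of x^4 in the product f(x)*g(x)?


The coefficient of x^n in f*g is the Cauchy product: sum_{k=0}^{n} a^k * b^(n-k).
With a=3, b=2, n=4:
sum_{k=0}^{4} 3^k * 2^(4-k)
= 211

211


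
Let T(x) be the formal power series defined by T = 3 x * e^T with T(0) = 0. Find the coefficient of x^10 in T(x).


Apply the Lagrange inversion formula: if T = 3 x * phi(T) with phi(t) = e^t, then
[x^n] T = 3^n * (1/n) [t^(n-1)] phi(t)^n = 3^n * (1/n) [t^(n-1)] e^(n t) = 3^n * (1/n) * n^(n-1) / (n-1)! = 3^n * n^(n-1) / n!.
When c = 1 this is the Cayley count of rooted labeled trees on n vertices, divided by n!.
For n = 10: 3^10 * 10^9 / 10! = 59049 * 1000000000/3628800 = 113906250/7.

113906250/7


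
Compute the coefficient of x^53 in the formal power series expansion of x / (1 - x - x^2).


Let f(x) = sum_{k>=0} a_k x^k. Multiplying f(x) * (1 - x - x^2) = x and matching coefficients gives a_0 = 0, a_1 = 1, and a_k = a_{k-1} + a_{k-2} for k >= 2. These are the Fibonacci numbers F_k.
Iterating from F_0 = 0, F_1 = 1:
F_0=0, F_1=1, F_2=1, F_3=2, F_4=3, F_5=5, F_6=8, F_7=13, F_8=21, F_9=34, ...
F_53 = 53316291173.

53316291173


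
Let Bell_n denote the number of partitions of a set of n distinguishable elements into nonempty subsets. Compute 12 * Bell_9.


Bell_9 can be computed from the Bell triangle or from Dobinski's identity Bell_n = (1/e) * sum_{k>=0} k^n / k!.
Computing Bell_9 = 21147.
Then 12 * 21147 = 253764.

253764


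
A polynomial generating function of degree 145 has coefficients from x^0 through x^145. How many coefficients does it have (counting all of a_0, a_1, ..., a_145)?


A polynomial of degree 145 takes the form a_0 + a_1 x + ... + a_145 x^145.
The number of coefficients is 145 + 1 = 146.

146


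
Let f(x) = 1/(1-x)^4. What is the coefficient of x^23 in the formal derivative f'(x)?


Differentiate: d/dx [ 1/(1-x)^r ] = r / (1-x)^(r+1).
Here r = 4, so f'(x) = 4 / (1-x)^5.
The expansion of 1/(1-x)^(r+1) has coefficient of x^n equal to C(n+r, r).
So the coefficient of x^23 in f'(x) is
4 * C(27, 4) = 4 * 17550 = 70200

70200


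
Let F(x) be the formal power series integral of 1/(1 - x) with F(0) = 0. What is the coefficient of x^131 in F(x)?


1/(1 - x) = sum_{k>=0} x^k. Integrating termwise and using F(0) = 0 gives
F(x) = sum_{k>=0} x^(k+1) / (k+1) = sum_{m>=1} x^m / m = -ln(1 - x).
So the coefficient of x^131 is 1/131 = 1/131.

1/131


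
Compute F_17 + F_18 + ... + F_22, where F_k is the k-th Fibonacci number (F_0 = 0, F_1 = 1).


Use the identity sum_{k=0}^{N} F_k = F_{N+2} - 1 (which follows from F_{k+2} - F_{k+1} = F_k). Then
sum_{k=17}^{22} F_k = (F_{24} - 1) - (F_{18} - 1) = F_{24} - F_{18}.
Computing: F_{24} = 46368, F_{18} = 2584, so
Sum = 46368 - 2584 = 43784.

43784


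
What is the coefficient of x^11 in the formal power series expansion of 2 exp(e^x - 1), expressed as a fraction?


exp(e^x - 1) is the exponential generating function for the Bell numbers Bell_k: exp(e^x - 1) = sum_{k>=0} Bell_k x^k / k!.
So the coefficient of x^11 in 2 exp(e^x - 1) is 2 Bell_11 / 11!.
Computing: Bell_11 = 678570 and 11! = 39916800, giving
2 * 678570/39916800 = 22619/665280.

22619/665280


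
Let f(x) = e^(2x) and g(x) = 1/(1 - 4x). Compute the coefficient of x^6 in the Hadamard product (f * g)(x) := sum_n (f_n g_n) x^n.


Expanding: f_k = 2^k/k! (from e^(2x)) and g_k = 4^k (from 1/(1 - 4x)). So the Hadamard coefficient (f * g)_k = 2^k 4^k / k! = (8)^k / k!.
For k = 6: 8^6/6! = 262144/720 = 16384/45.

16384/45


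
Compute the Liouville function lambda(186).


The Liouville function is lambda(k) = (-1)^Omega(k), where Omega(k) counts the prime factors of k with multiplicity.
Factoring: 186 = 2 * 3 * 31, so Omega(186) = 3.
lambda(186) = (-1)^3 = -1.

-1


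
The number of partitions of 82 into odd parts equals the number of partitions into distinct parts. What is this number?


Computing partitions of 82 into odd parts (1, 3, 5, ...):
Using the generating function prod_{k>=0} 1/(1-x^(2k+1)),
the count is 92864

92864


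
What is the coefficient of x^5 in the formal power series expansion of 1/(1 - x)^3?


The expansion 1/(1 - x)^r = sum_{k>=0} C(k + r - 1, r - 1) x^k follows from the multiset / negative-binomial theorem (or from repeated differentiation of the geometric series).
For r = 3 and k = 5:
C(7, 2) = 5040 / (2 * 120) = 21.

21


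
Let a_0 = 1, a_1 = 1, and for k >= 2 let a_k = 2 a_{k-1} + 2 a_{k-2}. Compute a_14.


Iterating the recurrence forward:
a_0 = 1
a_1 = 1
a_2 = 2*1 + 2*1 = 4
a_3 = 2*4 + 2*1 = 10
a_4 = 2*10 + 2*4 = 28
a_5 = 2*28 + 2*10 = 76
a_6 = 2*76 + 2*28 = 208
a_7 = 2*208 + 2*76 = 568
a_8 = 2*568 + 2*208 = 1552
a_9 = 2*1552 + 2*568 = 4240
a_10 = 2*4240 + 2*1552 = 11584
a_11 = 2*11584 + 2*4240 = 31648
a_12 = 2*31648 + 2*11584 = 86464
a_13 = 2*86464 + 2*31648 = 236224
a_14 = 2*236224 + 2*86464 = 645376
So a_14 = 645376.

645376


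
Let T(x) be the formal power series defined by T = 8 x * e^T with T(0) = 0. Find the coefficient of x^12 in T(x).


Apply the Lagrange inversion formula: if T = 8 x * phi(T) with phi(t) = e^t, then
[x^n] T = 8^n * (1/n) [t^(n-1)] phi(t)^n = 8^n * (1/n) [t^(n-1)] e^(n t) = 8^n * (1/n) * n^(n-1) / (n-1)! = 8^n * n^(n-1) / n!.
When c = 1 this is the Cayley count of rooted labeled trees on n vertices, divided by n!.
For n = 12: 8^12 * 12^11 / 12! = 68719476736 * 743008370688/479001600 = 205195258022068224/1925.

205195258022068224/1925


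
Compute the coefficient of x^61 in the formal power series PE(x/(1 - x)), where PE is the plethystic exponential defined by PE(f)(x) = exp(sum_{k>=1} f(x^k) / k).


For f(x) = x/(1 - x) we have
sum_{k>=1} f(x^k) / k = sum_{k>=1} (1/k) * x^k / (1 - x^k) = sum_{k, m >= 1} x^(k m) / k,
which after exponentiating simplifies to
PE(x/(1 - x)) = prod_{k>=1} 1 / (1 - x^k).
This is the generating function for the partition function p(n), so the coefficient of x^61 is p(61).
Computing p(61) by dynamic programming over parts 1, 2, ..., 61: p(61) = 1121505.

1121505


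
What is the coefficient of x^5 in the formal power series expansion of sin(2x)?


The Maclaurin series is sin(t) = sum_{k>=0} (-1)^k t^(2k+1) / (2k+1)!, so substituting t = 2x, only odd powers of x are nonzero, with coefficient of x^(2k+1) equal to (-1)^k 2^(2k+1) / (2k+1)!.
Write 5 = 2*2 + 1, giving the coefficient (-1)^2 * 2^5 / 5! = 32/120 = 4/15.

4/15


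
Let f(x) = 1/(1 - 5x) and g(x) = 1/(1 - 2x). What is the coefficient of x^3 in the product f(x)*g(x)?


The coefficient of x^n in f*g is the Cauchy product: sum_{k=0}^{n} a^k * b^(n-k).
With a=5, b=2, n=3:
sum_{k=0}^{3} 5^k * 2^(3-k)
= 203

203


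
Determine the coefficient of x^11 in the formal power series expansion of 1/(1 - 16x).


The geometric series identity gives 1/(1 - c x) = sum_{k>=0} c^k x^k, so the coefficient of x^k is c^k.
Here c = 16 and k = 11.
Computing: 16^11 = 17592186044416

17592186044416


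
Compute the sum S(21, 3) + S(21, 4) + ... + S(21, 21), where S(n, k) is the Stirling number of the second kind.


By definition, S(n, k) counts partitions of an n-set into exactly k nonempty blocks.
Computing row n = 21 for k = 3..21:
S(21, k): 1742343625, 181509070050, 3791262568401, 26585679462804, 82310957214948, 132511015347084, 123272476465204, 71187132291275, 26826851689001, 6833042030178, 1204909218331, 149304004500, 13087462580, 809944464, 34952799, 1023435, 19285, 210, 1
Sum = 474869815108175.

474869815108175


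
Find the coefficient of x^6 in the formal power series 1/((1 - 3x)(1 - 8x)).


By partial fractions or Cauchy convolution:
The coefficient equals sum_{k=0}^{6} 3^k * 8^(6-k).
= 418993

418993


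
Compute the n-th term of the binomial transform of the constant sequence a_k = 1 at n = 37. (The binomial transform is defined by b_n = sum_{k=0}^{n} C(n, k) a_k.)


With a_k = 1 for all k, b_n = sum_{k=0}^{n} C(n, k) = 2^n by the binomial theorem.
For n = 37: 2^37 = 137438953472.

137438953472


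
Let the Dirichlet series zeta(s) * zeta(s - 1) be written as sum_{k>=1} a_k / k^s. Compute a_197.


Convolution gives a_k = sum_{d | k} d * 1 = sum_{d | k} d = sigma(k), the sum of positive divisors of k.
For k = 197, the divisors are 1, 197, so
sigma(197) = 1 + 197 = 198.

198


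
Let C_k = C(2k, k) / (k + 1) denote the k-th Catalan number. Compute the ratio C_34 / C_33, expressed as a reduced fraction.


Using C_k = (2k)! / (k! (k+1)!), the ratio C_{k+1}/C_k simplifies to
C_{k+1}/C_k = [(2k+2)! / ((k+1)! (k+2)!)] * [k! (k+1)! / (2k)!]
 = (2k+2)(2k+1) / ((k+1)(k+2)) = 2(2k+1) / (k+2).
For k = 33: 2(2*33 + 1) / (33 + 2) = 134/35 = 134/35.

134/35


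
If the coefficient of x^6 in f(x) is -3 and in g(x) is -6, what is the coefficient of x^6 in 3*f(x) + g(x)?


Scalar multiplication scales coefficients: 3 * -3 = -9.
Then add the g coefficient: -9 + -6
= -15

-15


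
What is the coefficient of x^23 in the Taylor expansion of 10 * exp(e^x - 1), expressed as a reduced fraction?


exp(e^x - 1) = sum_{k>=0} Bell_k x^k / k!, where Bell_k is the k-th Bell number.
So the coefficient of x^23 is 10 * Bell_23 / 23!.
Computing: Bell_23 = 44152005855084346 and 23! = 25852016738884976640000, giving
10 * 44152005855084346/25852016738884976640000 = 22076002927542173/1292600836944248832000.

22076002927542173/1292600836944248832000


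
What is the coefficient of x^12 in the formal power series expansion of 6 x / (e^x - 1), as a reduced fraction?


The exponential generating function for Bernoulli numbers is
x / (e^x - 1) = sum_{k>=0} B_k x^k / k!.
So the coefficient of x^12 in 6 x / (e^x - 1) is 6 B_12 / 12!.
Computing: B_12 = -691/2730, 12! = 479001600, giving
6 * -691/2730 / 479001600 = -691/217945728000.

-691/217945728000


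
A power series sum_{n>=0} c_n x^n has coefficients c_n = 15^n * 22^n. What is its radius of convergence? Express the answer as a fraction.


By the root test (Cauchy-Hadamard), the radius is R = 1 / limsup_n |c_n|^(1/n).
Here |c_n|^(1/n) = (15^n * 22^n)^(1/n) = 15 * 22 = 330 for all n.
So R = 1/330 = 1/330.

1/330


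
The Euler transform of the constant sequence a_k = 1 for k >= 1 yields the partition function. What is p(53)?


The Euler transform converts the sequence a_k = 1 into the number of integer partitions.
Using the recurrence or dynamic programming:
p(53) = 329931

329931


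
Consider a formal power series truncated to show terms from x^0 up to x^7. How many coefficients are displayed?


From x^0 to x^7 inclusive, the count is 7 - 0 + 1 = 8.

8


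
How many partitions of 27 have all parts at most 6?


Using the generating function (1-x)^(-1)(1-x^2)^(-1)...(1-x^6)^(-1),
the coefficient of x^27 counts these restricted partitions.
Result = 811

811


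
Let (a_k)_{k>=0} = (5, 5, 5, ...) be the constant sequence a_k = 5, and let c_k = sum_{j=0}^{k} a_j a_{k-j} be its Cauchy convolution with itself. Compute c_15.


Since a_j = 5 for all j >= 0, the convolution sum becomes
c_k = sum_{j=0}^{k} 5 * 5 = 25 * (k + 1).
Equivalently, the generating function of (a_k) is 5/(1 - x) and its square is 25/(1 - x)^2 = sum_{k>=0} 25(k + 1) x^k.
For k = 15: 25 * 16 = 400.

400


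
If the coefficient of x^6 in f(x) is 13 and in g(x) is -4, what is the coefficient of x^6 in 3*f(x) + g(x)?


Scalar multiplication scales coefficients: 3 * 13 = 39.
Then add the g coefficient: 39 + -4
= 35

35


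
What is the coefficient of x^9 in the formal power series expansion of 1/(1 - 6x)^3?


The general identity 1/(1 - c x)^r = sum_{k>=0} c^k C(k + r - 1, r - 1) x^k follows by substituting y = c x into 1/(1 - y)^r = sum_{k>=0} C(k + r - 1, r - 1) y^k.
For c = 6, r = 3, k = 9:
6^9 * C(11, 2) = 10077696 * 55 = 554273280.

554273280


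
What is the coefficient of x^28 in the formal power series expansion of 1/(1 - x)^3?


The negative binomial / multiset identity is
1/(1 - x)^r = sum_{k>=0} C(k + r - 1, r - 1) x^k.
Here r = 3 and k = 28, so the coefficient is
C(28 + 2, 2) = C(30, 2)
= 435

435


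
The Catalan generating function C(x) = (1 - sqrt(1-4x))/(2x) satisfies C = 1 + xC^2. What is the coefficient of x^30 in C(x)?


Substituting x -> x scales the n-th coefficient by 1, so [x^30] C(x) = C_30.
C_30 = C(2*30, 30)/(31) = 118264581564861424/31 = 3814986502092304.
= 3814986502092304.

3814986502092304


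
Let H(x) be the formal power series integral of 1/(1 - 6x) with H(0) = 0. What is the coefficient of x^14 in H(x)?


1/(1 - 6x) = sum_{k>=0} 6^k x^k. Integrating termwise with H(0) = 0:
H(x) = sum_{k>=0} 6^k x^(k+1) / (k+1) = sum_{m>=1} 6^(m-1) x^m / m.
For m = 14: 6^13/14 = 13060694016/14 = 6530347008/7.

6530347008/7


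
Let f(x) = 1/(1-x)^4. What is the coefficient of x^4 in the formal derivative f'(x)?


Differentiate: d/dx [ 1/(1-x)^r ] = r / (1-x)^(r+1).
Here r = 4, so f'(x) = 4 / (1-x)^5.
The expansion of 1/(1-x)^(r+1) has coefficient of x^n equal to C(n+r, r).
So the coefficient of x^4 in f'(x) is
4 * C(8, 4) = 4 * 70 = 280

280


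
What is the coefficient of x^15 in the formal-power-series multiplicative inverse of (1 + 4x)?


The inverse is 1/(1 + 4x). Apply the geometric identity 1/(1 - y) = sum_{k>=0} y^k with y = -4x:
1/(1 + 4x) = sum_{k>=0} (-4)^k x^k.
So the coefficient of x^15 is (-4)^15 = -1073741824.

-1073741824


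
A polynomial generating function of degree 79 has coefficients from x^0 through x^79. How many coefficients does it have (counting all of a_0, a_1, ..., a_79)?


A polynomial of degree 79 takes the form a_0 + a_1 x + ... + a_79 x^79.
The number of coefficients is 79 + 1 = 80.

80


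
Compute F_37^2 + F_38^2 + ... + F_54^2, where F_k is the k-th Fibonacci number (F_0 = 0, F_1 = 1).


There is a standard identity sum_{k=0}^{N} F_k^2 = F_N * F_{N+1} (proved inductively from the telescoping relation F_k^2 = F_k F_{k+1} - F_{k-1} F_k). Then
sum_{k=37}^{54} F_k^2 = F_54 F_55 - F_36 F_37.
Computing: F_54 = 86267571272, F_55 = 139583862445, F_36 = 14930352, F_37 = 24157817.
Sum = 86267571272 * 139583862445 - 14930352 * 24157817 = 12041560441210370318456.

12041560441210370318456


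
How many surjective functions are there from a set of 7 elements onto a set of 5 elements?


By inclusion-exclusion on which target elements are missed, the number of surjections from an n-set onto a k-set is
surj(n, k) = sum_{j=0}^{k} (-1)^j C(k, j) (k - j)^n.
Equivalently surj(n, k) = k! * S(n, k), where S(n, k) is the Stirling number of the second kind.
For n = 7, k = 5:
S(7, 5) = 140, so
surj = 5! * 140 = 120 * 140 = 16800.

16800


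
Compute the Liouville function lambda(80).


The Liouville function is lambda(k) = (-1)^Omega(k), where Omega(k) counts the prime factors of k with multiplicity.
Factoring: 80 = 2 * 2 * 2 * 2 * 5, so Omega(80) = 5.
lambda(80) = (-1)^5 = -1.

-1


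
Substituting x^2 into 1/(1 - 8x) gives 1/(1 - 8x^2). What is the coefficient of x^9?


Since 1/(1 - 8x^2) only has even powers of x,
the coefficient of x^9 (odd) is 0.

0


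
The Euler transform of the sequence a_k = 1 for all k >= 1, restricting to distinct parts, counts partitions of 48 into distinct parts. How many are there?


Partitions of 48 into distinct parts can be computed via generating function.
Product (1+x)(1+x^2)(1+x^3)...
The coefficient of x^48 = 2910

2910


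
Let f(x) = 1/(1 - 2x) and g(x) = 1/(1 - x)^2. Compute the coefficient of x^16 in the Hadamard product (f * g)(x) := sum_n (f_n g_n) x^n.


f has coefficients f_k = 2^k. For g = 1/(1 - x)^2 the coefficient is g_k = C(k + 1, 1) = k + 1. The Hadamard coefficient is (f * g)_k = 2^k * (k + 1).
For k = 16: 2^16 * 17 = 65536 * 17 = 1114112.

1114112


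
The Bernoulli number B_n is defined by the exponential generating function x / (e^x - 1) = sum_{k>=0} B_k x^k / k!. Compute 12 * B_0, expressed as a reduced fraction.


Bernoulli numbers can also be computed recursively via B_0 = 1 and sum_{j=0}^{m} C(m+1, j) B_j = 0 for m >= 1. Odd-index Bernoulli numbers vanish for k >= 3.
Computing B_0 = 1, so 12 * B_0 = 12 * 1 = 12.

12


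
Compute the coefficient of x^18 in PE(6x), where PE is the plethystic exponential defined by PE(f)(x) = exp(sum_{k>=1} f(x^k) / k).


With f(x) = 6x, the exponent is sum_{k>=1} 6 x^k / k = 6 * (-ln(1 - x)). Exponentiating:
PE(6x) = exp(-6 ln(1 - x)) = 1/(1 - x)^6.
By the negative binomial expansion, [x^n] 1/(1 - x)^6 = C(n + 5, 5).
For n = 18: C(23, 5) = 33649.

33649


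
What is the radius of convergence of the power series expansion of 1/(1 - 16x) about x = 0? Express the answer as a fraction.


Expanding 1/(1 - 16x) = sum_{k>=0} 16^k x^k, the series converges when |16x| < 1, i.e., |x| < 1/16.
So the radius of convergence is 1/16 = 1/16.

1/16


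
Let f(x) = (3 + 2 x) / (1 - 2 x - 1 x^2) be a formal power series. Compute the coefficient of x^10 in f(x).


Write f(x) = sum_{k>=0} a_k x^k. Multiplying both sides by 1 - 2 x - 1 x^2 gives
(1 - 2 x - 1 x^2) sum_{k>=0} a_k x^k = 3 + 2 x.
Matching coefficients:
 x^0: a_0 = 3
 x^1: a_1 - 2 a_0 = 2  =>  a_1 = 2*3 + 2 = 8
 x^k (k >= 2): a_k = 2 a_{k-1} + 1 a_{k-2}.
Iterating: a_2 = 19, a_3 = 46, a_4 = 111, a_5 = 268, a_6 = 647, a_7 = 1562, a_8 = 3771, a_9 = 9104, a_10 = 21979.
So the coefficient of x^10 is 21979.

21979


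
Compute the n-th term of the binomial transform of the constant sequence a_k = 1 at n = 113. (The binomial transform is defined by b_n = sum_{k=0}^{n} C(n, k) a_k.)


With a_k = 1 for all k, b_n = sum_{k=0}^{n} C(n, k) = 2^n by the binomial theorem.
For n = 113: 2^113 = 10384593717069655257060992658440192.

10384593717069655257060992658440192


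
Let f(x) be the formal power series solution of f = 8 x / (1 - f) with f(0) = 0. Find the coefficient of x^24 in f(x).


Apply Lagrange inversion: f = 8 x * phi(f) with phi(t) = 1/(1 - t), so
[x^n] f = 8^n * (1/n) [t^(n-1)] phi(t)^n = 8^n * (1/n) [t^(n-1)] (1 - t)^(-n) = 8^n * (1/n) C(2n - 2, n - 1) = 8^n * C_{n-1}.
For n = 24: C_23 = C(46, 23) / 24 = 8233430727600/24 = 343059613650.
With the 8^24 = 4722366482869645213696 factor, the coefficient is 4722366482869645213696 * 343059613650 = 1620053221126969830323121448550400.

1620053221126969830323121448550400


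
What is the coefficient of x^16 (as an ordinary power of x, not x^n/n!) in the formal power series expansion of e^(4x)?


The exponential series is e^y = sum_{k>=0} y^k / k!. Substituting y = 4x gives
e^(4x) = sum_{k>=0} 4^k x^k / k!.
So the coefficient of x^n is a^n/n! with a = 4, n = 16:
4^16 / 16! = 4294967296/20922789888000 = 131072/638512875

131072/638512875


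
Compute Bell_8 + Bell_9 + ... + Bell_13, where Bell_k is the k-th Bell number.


Recall Bell_k counts set partitions of a k-set (with Bell_0 = 1 by convention).
Bell_8 through Bell_13: 4140, 21147, 115975, 678570, 4213597, 27644437
Sum = 4140 + 21147 + 115975 + 678570 + 4213597 + 27644437 = 32677866.

32677866


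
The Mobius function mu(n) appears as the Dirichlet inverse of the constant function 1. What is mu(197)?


197 = 197 (all distinct primes).
mu(197) = (-1)^1 = -1

-1


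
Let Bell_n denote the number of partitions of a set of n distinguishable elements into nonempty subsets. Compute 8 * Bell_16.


Bell_16 can be computed from the Bell triangle or from Dobinski's identity Bell_n = (1/e) * sum_{k>=0} k^n / k!.
Computing Bell_16 = 10480142147.
Then 8 * 10480142147 = 83841137176.

83841137176


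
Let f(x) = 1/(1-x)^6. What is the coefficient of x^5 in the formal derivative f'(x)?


Differentiate: d/dx [ 1/(1-x)^r ] = r / (1-x)^(r+1).
Here r = 6, so f'(x) = 6 / (1-x)^7.
The expansion of 1/(1-x)^(r+1) has coefficient of x^n equal to C(n+r, r).
So the coefficient of x^5 in f'(x) is
6 * C(11, 6) = 6 * 462 = 2772

2772


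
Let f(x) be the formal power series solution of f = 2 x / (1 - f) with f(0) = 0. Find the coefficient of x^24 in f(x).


Apply Lagrange inversion: f = 2 x * phi(f) with phi(t) = 1/(1 - t), so
[x^n] f = 2^n * (1/n) [t^(n-1)] phi(t)^n = 2^n * (1/n) [t^(n-1)] (1 - t)^(-n) = 2^n * (1/n) C(2n - 2, n - 1) = 2^n * C_{n-1}.
For n = 24: C_23 = C(46, 23) / 24 = 8233430727600/24 = 343059613650.
With the 2^24 = 16777216 factor, the coefficient is 16777216 * 343059613650 = 5755585239082598400.

5755585239082598400


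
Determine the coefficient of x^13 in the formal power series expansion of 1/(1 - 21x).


The geometric series identity gives 1/(1 - c x) = sum_{k>=0} c^k x^k, so the coefficient of x^k is c^k.
Here c = 21 and k = 13.
Computing: 21^13 = 154472377739119461

154472377739119461


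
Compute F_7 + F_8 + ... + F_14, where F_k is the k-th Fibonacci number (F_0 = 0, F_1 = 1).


Use the identity sum_{k=0}^{N} F_k = F_{N+2} - 1 (which follows from F_{k+2} - F_{k+1} = F_k). Then
sum_{k=7}^{14} F_k = (F_{16} - 1) - (F_{8} - 1) = F_{16} - F_{8}.
Computing: F_{16} = 987, F_{8} = 21, so
Sum = 987 - 21 = 966.

966
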